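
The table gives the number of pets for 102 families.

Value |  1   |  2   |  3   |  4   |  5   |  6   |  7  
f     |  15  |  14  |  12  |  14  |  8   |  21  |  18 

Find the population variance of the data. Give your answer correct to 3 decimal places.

Values: 1, 2, 3, 4, 5, 6, 7
n = 102, Σfx = 427, mean = 4.1863
Σfx² = 2241
Σf(x − x̄)² = Σfx² − (Σfx)²/n = 2241 − 427²/102 = 453.4608
Population variance = 453.4608 / 102 = 4.4457

4.446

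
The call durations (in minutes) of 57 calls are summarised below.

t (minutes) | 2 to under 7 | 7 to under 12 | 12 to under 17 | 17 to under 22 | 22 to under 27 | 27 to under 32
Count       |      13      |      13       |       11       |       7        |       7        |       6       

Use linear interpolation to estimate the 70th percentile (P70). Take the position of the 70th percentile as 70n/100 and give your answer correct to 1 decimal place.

19.1

Cumulative frequencies: 13, 26, 37, 44, 51, 57
n = 57; position = 70n/100 = 39.9.
This falls in the class 17 to under 22: L = 17, F = 37, f = 7, h = 5.
70th percentile ≈ 17 + ((39.9 − 37) / 7) × 5 = 19.0714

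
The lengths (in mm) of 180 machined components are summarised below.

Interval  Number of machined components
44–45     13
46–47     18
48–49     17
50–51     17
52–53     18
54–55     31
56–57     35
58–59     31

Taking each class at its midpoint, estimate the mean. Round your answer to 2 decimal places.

Midpoints: 44.5, 46.5, 48.5, 50.5, 52.5, 54.5, 56.5, 58.5
Σfm = 13×44.5 + 18×46.5 + 17×48.5 + 17×50.5 + 18×52.5 + 31×54.5 + 35×56.5 + 31×58.5 = 9524
n = Σf = 180
Mean = 9524 / 180 = 52.9111

52.91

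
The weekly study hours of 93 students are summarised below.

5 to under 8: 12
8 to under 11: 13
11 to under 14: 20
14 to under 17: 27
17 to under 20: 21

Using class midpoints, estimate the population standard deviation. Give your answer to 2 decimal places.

Midpoints: 6.5, 9.5, 12.5, 15.5, 18.5
n = 93, Σfm = 1258.5, mean = 13.5323
Σfm² = 18479.25
Σf(m − x̄)² = Σfm² − (Σfm)²/n = 18479.25 − 1258.5²/93 = 1448.9032
Population variance = 1448.9032 / 93 = 15.5796
Standard deviation = √15.5796 = 3.9471

3.95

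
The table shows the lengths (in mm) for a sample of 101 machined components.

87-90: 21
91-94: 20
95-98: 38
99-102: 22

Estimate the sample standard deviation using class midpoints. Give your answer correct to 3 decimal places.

4.198

Midpoints: 88.5, 92.5, 96.5, 100.5
n = 101, Σfm = 9586.5, mean = 94.9158
Σfm² = 911673.25
Σf(m − x̄)² = Σfm² − (Σfm)²/n = 911673.25 − 9586.5²/101 = 1762.5347
Sample variance = 1762.5347 / 100 = 17.6253
Standard deviation = √17.6253 = 4.1983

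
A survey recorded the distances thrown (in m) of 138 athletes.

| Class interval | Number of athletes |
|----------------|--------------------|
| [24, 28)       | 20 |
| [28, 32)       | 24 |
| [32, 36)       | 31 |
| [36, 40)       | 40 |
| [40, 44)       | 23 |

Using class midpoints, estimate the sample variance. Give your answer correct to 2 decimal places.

27.15

Midpoints: 26, 30, 34, 38, 42
n = 138, Σfm = 4780, mean = 34.6377
Σfm² = 169288
Σf(m − x̄)² = Σfm² − (Σfm)²/n = 169288 − 4780²/138 = 3719.8841
Sample variance = 3719.8841 / 137 = 27.1524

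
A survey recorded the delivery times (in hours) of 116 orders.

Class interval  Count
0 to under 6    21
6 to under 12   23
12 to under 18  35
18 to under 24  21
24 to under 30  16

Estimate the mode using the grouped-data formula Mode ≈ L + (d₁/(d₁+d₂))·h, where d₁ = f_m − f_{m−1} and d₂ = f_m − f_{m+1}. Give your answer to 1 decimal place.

Modal class: 12 to under 18 (highest frequency 35).
d₁ = 35 − 23 = 12, d₂ = 35 − 21 = 14
Mode ≈ 12 + (12/(12+14)) × 6 = 12 + 2.7692 = 14.7692

14.8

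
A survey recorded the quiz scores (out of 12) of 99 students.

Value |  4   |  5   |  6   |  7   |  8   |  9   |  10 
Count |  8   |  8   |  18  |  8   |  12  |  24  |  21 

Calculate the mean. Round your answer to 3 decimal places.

Values: 4, 5, 6, 7, 8, 9, 10
Σfx = 8×4 + 8×5 + 18×6 + 8×7 + 12×8 + 24×9 + 21×10 = 758
n = Σf = 99
Mean = 758 / 99 = 7.6566

7.657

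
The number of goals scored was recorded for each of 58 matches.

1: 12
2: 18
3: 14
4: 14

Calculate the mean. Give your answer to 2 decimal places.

2.52

Values: 1, 2, 3, 4
Σfx = 12×1 + 18×2 + 14×3 + 14×4 = 146
n = Σf = 58
Mean = 146 / 58 = 2.5172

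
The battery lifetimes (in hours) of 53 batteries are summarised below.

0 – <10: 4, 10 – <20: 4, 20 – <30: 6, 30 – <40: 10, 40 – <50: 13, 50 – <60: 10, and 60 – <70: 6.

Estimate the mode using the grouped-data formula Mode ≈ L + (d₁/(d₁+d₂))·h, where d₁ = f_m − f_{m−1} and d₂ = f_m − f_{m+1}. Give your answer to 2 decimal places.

Modal class: 40 – <50 (highest frequency 13).
d₁ = 13 − 10 = 3, d₂ = 13 − 10 = 3
Mode ≈ 40 + (3/(3+3)) × 10 = 40 + 5.0000 = 45.0000

45.00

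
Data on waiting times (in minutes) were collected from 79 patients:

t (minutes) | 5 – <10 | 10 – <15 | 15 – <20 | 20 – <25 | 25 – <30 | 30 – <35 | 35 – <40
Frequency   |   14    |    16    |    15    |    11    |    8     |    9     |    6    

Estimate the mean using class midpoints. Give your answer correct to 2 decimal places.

19.65

Midpoints: 7.5, 12.5, 17.5, 22.5, 27.5, 32.5, 37.5
Σfm = 14×7.5 + 16×12.5 + 15×17.5 + 11×22.5 + 8×27.5 + 9×32.5 + 6×37.5 = 1552.5
n = Σf = 79
Mean = 1552.5 / 79 = 19.6519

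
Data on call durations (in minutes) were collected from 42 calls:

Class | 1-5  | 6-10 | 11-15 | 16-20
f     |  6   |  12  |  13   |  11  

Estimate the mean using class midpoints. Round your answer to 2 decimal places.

Midpoints: 3, 8, 13, 18
Σfm = 6×3 + 12×8 + 13×13 + 11×18 = 481
n = Σf = 42
Mean = 481 / 42 = 11.4524

11.45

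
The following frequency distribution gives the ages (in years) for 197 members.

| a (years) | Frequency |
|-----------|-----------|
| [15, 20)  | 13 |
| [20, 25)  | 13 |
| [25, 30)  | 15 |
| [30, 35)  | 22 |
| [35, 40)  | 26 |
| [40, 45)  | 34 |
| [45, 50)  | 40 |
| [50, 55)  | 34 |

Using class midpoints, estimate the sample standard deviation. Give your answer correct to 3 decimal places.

10.594

Midpoints: 17.5, 22.5, 27.5, 32.5, 37.5, 42.5, 47.5, 52.5
n = 197, Σfm = 7752.5, mean = 39.3528
Σfm² = 327081.25
Σf(m − x̄)² = Σfm² − (Σfm)²/n = 327081.25 − 7752.5²/197 = 21998.7310
Sample variance = 21998.7310 / 196 = 112.2384
Standard deviation = √112.2384 = 10.5943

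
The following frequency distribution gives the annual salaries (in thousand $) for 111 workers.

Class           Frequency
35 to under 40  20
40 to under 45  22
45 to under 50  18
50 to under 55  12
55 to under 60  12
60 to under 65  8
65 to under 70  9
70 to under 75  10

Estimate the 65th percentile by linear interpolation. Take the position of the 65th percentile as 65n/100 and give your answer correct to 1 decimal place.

Cumulative frequencies: 20, 42, 60, 72, 84, 92, 101, 111
n = 111; position = 65n/100 = 72.15.
This falls in the class 55 to under 60: L = 55, F = 72, f = 12, h = 5.
65th percentile ≈ 55 + ((72.15 − 72) / 12) × 5 = 55.0625

55.1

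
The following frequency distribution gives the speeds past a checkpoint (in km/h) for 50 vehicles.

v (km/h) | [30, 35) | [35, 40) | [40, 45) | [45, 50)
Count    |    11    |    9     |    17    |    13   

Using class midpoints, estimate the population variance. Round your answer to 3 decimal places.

29.760

Midpoints: 32.5, 37.5, 42.5, 47.5
n = 50, Σfm = 2035, mean = 40.7000
Σfm² = 84312.5
Σf(m − x̄)² = Σfm² − (Σfm)²/n = 84312.5 − 2035²/50 = 1488.0000
Population variance = 1488.0000 / 50 = 29.7600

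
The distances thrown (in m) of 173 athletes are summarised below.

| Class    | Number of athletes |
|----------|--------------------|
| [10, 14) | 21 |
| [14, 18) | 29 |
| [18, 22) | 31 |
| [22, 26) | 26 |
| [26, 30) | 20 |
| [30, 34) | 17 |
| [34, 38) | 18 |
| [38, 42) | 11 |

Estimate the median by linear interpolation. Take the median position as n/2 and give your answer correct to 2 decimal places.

Cumulative frequencies: 21, 50, 81, 107, 127, 144, 162, 173
n = 173; position = n/2 = 86.5.
This falls in the class [22, 26): L = 22, F = 81, f = 26, h = 4.
Median ≈ 22 + ((86.5 − 81) / 26) × 4 = 22.8462

22.85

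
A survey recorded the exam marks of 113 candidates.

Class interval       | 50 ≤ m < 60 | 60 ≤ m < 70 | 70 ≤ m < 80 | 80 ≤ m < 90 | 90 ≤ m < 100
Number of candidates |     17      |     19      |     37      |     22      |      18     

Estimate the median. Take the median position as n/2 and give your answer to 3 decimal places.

75.541

Cumulative frequencies: 17, 36, 73, 95, 113
n = 113; position = n/2 = 56.5.
This falls in the class 70 ≤ m < 80: L = 70, F = 36, f = 37, h = 10.
Median ≈ 70 + ((56.5 − 36) / 37) × 10 = 75.5405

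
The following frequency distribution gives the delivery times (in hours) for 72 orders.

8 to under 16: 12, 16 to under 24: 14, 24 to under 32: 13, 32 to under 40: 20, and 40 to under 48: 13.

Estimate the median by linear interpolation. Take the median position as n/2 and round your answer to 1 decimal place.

30.2

Cumulative frequencies: 12, 26, 39, 59, 72
n = 72; position = n/2 = 36.
This falls in the class 24 to under 32: L = 24, F = 26, f = 13, h = 8.
Median ≈ 24 + ((36 − 26) / 13) × 8 = 30.1538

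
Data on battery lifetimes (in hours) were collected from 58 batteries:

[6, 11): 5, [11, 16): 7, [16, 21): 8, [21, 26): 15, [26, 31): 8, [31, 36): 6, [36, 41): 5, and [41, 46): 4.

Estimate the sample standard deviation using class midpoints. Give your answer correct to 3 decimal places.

Midpoints: 8.5, 13.5, 18.5, 23.5, 28.5, 33.5, 38.5, 43.5
n = 58, Σfm = 1433, mean = 24.7069
Σfm² = 40870.5
Σf(m − x̄)² = Σfm² − (Σfm)²/n = 40870.5 − 1433²/58 = 5465.5172
Sample variance = 5465.5172 / 57 = 95.8863
Standard deviation = √95.8863 = 9.7922

9.792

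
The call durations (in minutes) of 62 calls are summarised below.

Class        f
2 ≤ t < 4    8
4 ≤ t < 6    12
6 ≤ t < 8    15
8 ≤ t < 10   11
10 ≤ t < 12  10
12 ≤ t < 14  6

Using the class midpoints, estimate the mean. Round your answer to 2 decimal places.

7.68

Midpoints: 3, 5, 7, 9, 11, 13
Σfm = 8×3 + 12×5 + 15×7 + 11×9 + 10×11 + 6×13 = 476
n = Σf = 62
Mean = 476 / 62 = 7.6774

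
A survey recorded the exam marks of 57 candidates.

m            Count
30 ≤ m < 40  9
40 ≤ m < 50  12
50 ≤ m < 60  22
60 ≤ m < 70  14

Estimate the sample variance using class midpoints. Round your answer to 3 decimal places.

102.694

Midpoints: 35, 45, 55, 65
n = 57, Σfm = 2975, mean = 52.1930
Σfm² = 161025
Σf(m − x̄)² = Σfm² − (Σfm)²/n = 161025 − 2975²/57 = 5750.8772
Sample variance = 5750.8772 / 56 = 102.6942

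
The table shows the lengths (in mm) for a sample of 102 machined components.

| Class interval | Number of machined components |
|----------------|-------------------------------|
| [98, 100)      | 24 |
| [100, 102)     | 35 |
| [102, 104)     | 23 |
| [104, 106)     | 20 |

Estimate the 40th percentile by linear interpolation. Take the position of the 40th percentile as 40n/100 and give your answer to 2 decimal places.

Cumulative frequencies: 24, 59, 82, 102
n = 102; position = 40n/100 = 40.8.
This falls in the class [100, 102): L = 100, F = 24, f = 35, h = 2.
40th percentile ≈ 100 + ((40.8 − 24) / 35) × 2 = 100.9600

100.96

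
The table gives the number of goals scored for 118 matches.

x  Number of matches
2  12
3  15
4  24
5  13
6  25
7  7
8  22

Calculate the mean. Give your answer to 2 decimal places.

5.13

Values: 2, 3, 4, 5, 6, 7, 8
Σfx = 12×2 + 15×3 + 24×4 + 13×5 + 25×6 + 7×7 + 22×8 = 605
n = Σf = 118
Mean = 605 / 118 = 5.1271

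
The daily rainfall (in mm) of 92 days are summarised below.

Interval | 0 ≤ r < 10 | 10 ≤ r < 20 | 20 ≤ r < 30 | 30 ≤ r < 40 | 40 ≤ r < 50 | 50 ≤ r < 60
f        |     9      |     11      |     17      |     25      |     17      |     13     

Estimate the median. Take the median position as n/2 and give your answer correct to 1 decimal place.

Cumulative frequencies: 9, 20, 37, 62, 79, 92
n = 92; position = n/2 = 46.
This falls in the class 30 ≤ r < 40: L = 30, F = 37, f = 25, h = 10.
Median ≈ 30 + ((46 − 37) / 25) × 10 = 33.6000

33.6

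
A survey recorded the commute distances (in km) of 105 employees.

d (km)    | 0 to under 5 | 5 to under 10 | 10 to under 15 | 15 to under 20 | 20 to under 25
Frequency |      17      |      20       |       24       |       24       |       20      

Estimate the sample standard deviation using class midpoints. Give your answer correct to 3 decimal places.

Midpoints: 2.5, 7.5, 12.5, 17.5, 22.5
n = 105, Σfm = 1362.5, mean = 12.9762
Σfm² = 22456.25
Σf(m − x̄)² = Σfm² − (Σfm)²/n = 22456.25 − 1362.5²/105 = 4776.1905
Sample variance = 4776.1905 / 104 = 45.9249
Standard deviation = √45.9249 = 6.7768

6.777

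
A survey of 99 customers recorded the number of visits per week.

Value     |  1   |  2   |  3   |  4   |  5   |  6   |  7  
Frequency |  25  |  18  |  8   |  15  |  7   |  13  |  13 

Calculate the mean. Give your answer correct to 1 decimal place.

Values: 1, 2, 3, 4, 5, 6, 7
Σfx = 25×1 + 18×2 + 8×3 + 15×4 + 7×5 + 13×6 + 13×7 = 349
n = Σf = 99
Mean = 349 / 99 = 3.5253

3.5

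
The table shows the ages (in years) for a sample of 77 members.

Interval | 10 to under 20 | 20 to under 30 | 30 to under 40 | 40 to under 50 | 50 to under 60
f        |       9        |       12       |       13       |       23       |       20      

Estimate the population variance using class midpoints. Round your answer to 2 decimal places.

Midpoints: 15, 25, 35, 45, 55
n = 77, Σfm = 3025, mean = 39.2857
Σfm² = 132525
Σf(m − x̄)² = Σfm² − (Σfm)²/n = 132525 − 3025²/77 = 13685.7143
Population variance = 13685.7143 / 77 = 177.7365

177.74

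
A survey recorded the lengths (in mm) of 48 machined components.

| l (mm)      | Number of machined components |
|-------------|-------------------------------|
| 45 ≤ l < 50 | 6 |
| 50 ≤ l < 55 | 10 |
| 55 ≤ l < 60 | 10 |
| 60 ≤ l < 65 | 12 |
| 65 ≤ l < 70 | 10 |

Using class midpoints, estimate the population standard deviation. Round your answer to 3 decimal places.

6.611

Midpoints: 47.5, 52.5, 57.5, 62.5, 67.5
n = 48, Σfm = 2810, mean = 58.5417
Σfm² = 166600
Σf(m − x̄)² = Σfm² − (Σfm)²/n = 166600 − 2810²/48 = 2097.9167
Population variance = 2097.9167 / 48 = 43.7066
Standard deviation = √43.7066 = 6.6111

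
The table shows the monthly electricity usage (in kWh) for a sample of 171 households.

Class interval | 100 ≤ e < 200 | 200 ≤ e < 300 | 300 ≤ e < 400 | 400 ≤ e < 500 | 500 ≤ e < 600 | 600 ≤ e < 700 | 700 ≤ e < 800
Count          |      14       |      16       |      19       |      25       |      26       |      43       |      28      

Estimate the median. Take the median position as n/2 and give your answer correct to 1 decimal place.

544.2

Cumulative frequencies: 14, 30, 49, 74, 100, 143, 171
n = 171; position = n/2 = 85.5.
This falls in the class 500 ≤ e < 600: L = 500, F = 74, f = 26, h = 100.
Median ≈ 500 + ((85.5 − 74) / 26) × 100 = 544.2308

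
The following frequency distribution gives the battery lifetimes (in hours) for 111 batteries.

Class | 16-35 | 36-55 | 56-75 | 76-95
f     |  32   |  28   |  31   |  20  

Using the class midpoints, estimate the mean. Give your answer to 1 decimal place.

52.5

Midpoints: 25.5, 45.5, 65.5, 85.5
Σfm = 32×25.5 + 28×45.5 + 31×65.5 + 20×85.5 = 5830.5
n = Σf = 111
Mean = 5830.5 / 111 = 52.5270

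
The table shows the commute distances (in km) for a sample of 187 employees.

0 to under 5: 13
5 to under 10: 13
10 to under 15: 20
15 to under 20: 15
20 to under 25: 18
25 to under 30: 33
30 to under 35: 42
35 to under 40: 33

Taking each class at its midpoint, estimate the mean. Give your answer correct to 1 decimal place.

Midpoints: 2.5, 7.5, 12.5, 17.5, 22.5, 27.5, 32.5, 37.5
Σfm = 13×2.5 + 13×7.5 + 20×12.5 + 15×17.5 + 18×22.5 + 33×27.5 + 42×32.5 + 33×37.5 = 4557.5
n = Σf = 187
Mean = 4557.5 / 187 = 24.3717

24.4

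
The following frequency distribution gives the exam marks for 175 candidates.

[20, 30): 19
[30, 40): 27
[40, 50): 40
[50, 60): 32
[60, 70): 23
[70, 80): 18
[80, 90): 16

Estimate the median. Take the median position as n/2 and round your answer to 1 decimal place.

50.5

Cumulative frequencies: 19, 46, 86, 118, 141, 159, 175
n = 175; position = n/2 = 87.5.
This falls in the class [50, 60): L = 50, F = 86, f = 32, h = 10.
Median ≈ 50 + ((87.5 − 86) / 32) × 10 = 50.4688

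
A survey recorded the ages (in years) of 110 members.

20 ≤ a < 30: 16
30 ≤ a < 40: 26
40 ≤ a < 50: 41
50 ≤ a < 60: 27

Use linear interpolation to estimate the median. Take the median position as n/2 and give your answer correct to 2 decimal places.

43.17

Cumulative frequencies: 16, 42, 83, 110
n = 110; position = n/2 = 55.
This falls in the class 40 ≤ a < 50: L = 40, F = 42, f = 41, h = 10.
Median ≈ 40 + ((55 − 42) / 41) × 10 = 43.1707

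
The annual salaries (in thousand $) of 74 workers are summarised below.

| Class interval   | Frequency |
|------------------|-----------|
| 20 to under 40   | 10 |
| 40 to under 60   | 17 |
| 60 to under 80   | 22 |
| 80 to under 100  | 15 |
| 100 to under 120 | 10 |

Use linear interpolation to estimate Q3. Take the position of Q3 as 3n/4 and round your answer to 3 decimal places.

88.667

Cumulative frequencies: 10, 27, 49, 64, 74
n = 74; position = 3n/4 = 55.5.
This falls in the class 80 to under 100: L = 80, F = 49, f = 15, h = 20.
Upper quartile ≈ 80 + ((55.5 − 49) / 15) × 20 = 88.6667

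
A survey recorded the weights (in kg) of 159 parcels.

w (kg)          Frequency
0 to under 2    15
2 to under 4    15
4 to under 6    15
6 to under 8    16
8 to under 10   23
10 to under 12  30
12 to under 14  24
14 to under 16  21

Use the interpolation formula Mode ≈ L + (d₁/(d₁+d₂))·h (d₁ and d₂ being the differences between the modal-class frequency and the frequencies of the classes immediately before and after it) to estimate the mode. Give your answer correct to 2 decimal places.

Modal class: 10 to under 12 (highest frequency 30).
d₁ = 30 − 23 = 7, d₂ = 30 − 24 = 6
Mode ≈ 10 + (7/(7+6)) × 2 = 10 + 1.0769 = 11.0769

11.08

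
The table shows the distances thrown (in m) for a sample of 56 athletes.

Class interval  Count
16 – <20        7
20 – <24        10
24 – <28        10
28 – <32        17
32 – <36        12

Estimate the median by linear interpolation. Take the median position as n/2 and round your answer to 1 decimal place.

28.2

Cumulative frequencies: 7, 17, 27, 44, 56
n = 56; position = n/2 = 28.
This falls in the class 28 – <32: L = 28, F = 27, f = 17, h = 4.
Median ≈ 28 + ((28 − 27) / 17) × 4 = 28.2353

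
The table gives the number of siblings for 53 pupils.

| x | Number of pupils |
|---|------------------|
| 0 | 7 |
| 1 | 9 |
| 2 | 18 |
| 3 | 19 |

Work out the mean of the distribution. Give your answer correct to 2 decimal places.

1.92

Values: 0, 1, 2, 3
Σfx = 7×0 + 9×1 + 18×2 + 19×3 = 102
n = Σf = 53
Mean = 102 / 53 = 1.9245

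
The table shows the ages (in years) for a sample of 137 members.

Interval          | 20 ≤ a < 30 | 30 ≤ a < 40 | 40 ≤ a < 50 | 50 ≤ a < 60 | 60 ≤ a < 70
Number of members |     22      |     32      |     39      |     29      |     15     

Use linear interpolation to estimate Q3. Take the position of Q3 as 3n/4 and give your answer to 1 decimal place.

53.4

Cumulative frequencies: 22, 54, 93, 122, 137
n = 137; position = 3n/4 = 102.75.
This falls in the class 50 ≤ a < 60: L = 50, F = 93, f = 29, h = 10.
Upper quartile ≈ 50 + ((102.75 − 93) / 29) × 10 = 53.3621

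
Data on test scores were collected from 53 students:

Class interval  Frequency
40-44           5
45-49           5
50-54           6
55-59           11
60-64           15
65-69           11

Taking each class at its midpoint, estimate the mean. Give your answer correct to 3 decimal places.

Midpoints: 42, 47, 52, 57, 62, 67
Σfm = 5×42 + 5×47 + 6×52 + 11×57 + 15×62 + 11×67 = 3051
n = Σf = 53
Mean = 3051 / 53 = 57.5660

57.566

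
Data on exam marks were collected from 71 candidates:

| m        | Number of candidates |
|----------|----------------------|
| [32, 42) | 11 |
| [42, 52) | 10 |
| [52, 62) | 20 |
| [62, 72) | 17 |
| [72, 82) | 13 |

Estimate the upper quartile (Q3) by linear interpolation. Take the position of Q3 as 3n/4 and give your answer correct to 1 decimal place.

Cumulative frequencies: 11, 21, 41, 58, 71
n = 71; position = 3n/4 = 53.25.
This falls in the class [62, 72): L = 62, F = 41, f = 17, h = 10.
Upper quartile ≈ 62 + ((53.25 − 41) / 17) × 10 = 69.2059

69.2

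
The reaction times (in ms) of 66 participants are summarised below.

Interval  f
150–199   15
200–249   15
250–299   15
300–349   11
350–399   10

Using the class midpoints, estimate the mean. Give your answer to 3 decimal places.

263.894

Midpoints: 174.5, 224.5, 274.5, 324.5, 374.5
Σfm = 15×174.5 + 15×224.5 + 15×274.5 + 11×324.5 + 10×374.5 = 17417
n = Σf = 66
Mean = 17417 / 66 = 263.8939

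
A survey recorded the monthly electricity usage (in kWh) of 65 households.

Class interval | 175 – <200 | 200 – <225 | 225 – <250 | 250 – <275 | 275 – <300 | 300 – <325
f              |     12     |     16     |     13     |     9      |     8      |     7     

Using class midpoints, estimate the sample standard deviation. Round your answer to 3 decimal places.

Midpoints: 187.5, 212.5, 237.5, 262.5, 287.5, 312.5
n = 65, Σfm = 15587.5, mean = 239.8077
Σfm² = 3842656.25
Σf(m − x̄)² = Σfm² − (Σfm)²/n = 3842656.25 − 15587.5²/65 = 104653.8462
Sample variance = 104653.8462 / 64 = 1635.2163
Standard deviation = √1635.2163 = 40.4378

40.438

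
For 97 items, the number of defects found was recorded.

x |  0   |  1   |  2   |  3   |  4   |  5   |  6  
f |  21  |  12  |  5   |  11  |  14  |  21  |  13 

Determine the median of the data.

Cumulative frequencies: 21, 33, 38, 49, 63, 84, 97
n = 97, so the median is the value in position (n+1)/2 = 49.
Position 49 falls at value 3.

3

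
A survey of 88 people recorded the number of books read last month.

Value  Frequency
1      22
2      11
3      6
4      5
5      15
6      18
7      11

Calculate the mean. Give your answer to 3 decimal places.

3.886

Values: 1, 2, 3, 4, 5, 6, 7
Σfx = 22×1 + 11×2 + 6×3 + 5×4 + 15×5 + 18×6 + 11×7 = 342
n = Σf = 88
Mean = 342 / 88 = 3.8864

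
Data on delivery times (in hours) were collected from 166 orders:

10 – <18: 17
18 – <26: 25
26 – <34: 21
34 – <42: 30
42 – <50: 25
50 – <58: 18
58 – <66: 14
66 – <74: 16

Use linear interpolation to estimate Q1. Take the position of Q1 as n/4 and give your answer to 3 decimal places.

Cumulative frequencies: 17, 42, 63, 93, 118, 136, 150, 166
n = 166; position = n/4 = 41.5.
This falls in the class 18 – <26: L = 18, F = 17, f = 25, h = 8.
Lower quartile ≈ 18 + ((41.5 − 17) / 25) × 8 = 25.8400

25.840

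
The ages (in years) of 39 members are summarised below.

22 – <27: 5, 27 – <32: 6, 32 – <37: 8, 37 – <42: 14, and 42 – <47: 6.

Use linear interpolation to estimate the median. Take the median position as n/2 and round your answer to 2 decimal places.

37.18

Cumulative frequencies: 5, 11, 19, 33, 39
n = 39; position = n/2 = 19.5.
This falls in the class 37 – <42: L = 37, F = 19, f = 14, h = 5.
Median ≈ 37 + ((19.5 − 19) / 14) × 5 = 37.1786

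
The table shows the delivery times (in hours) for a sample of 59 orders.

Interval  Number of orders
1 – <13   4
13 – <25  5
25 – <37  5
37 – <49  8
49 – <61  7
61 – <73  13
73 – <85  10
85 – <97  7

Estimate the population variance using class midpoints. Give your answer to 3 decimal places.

616.457

Midpoints: 7, 19, 31, 43, 55, 67, 79, 91
n = 59, Σfm = 3305, mean = 56.0169
Σfm² = 221507
Σf(m − x̄)² = Σfm² − (Σfm)²/n = 221507 − 3305²/59 = 36370.9831
Population variance = 36370.9831 / 59 = 616.4573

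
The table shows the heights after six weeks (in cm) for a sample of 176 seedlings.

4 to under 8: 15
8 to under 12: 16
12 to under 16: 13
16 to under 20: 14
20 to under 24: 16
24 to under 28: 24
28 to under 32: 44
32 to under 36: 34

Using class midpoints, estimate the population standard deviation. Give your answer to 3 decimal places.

9.201

Midpoints: 6, 10, 14, 18, 22, 26, 30, 34
n = 176, Σfm = 4136, mean = 23.5000
Σfm² = 112096
Σf(m − x̄)² = Σfm² − (Σfm)²/n = 112096 − 4136²/176 = 14900.0000
Population variance = 14900.0000 / 176 = 84.6591
Standard deviation = √84.6591 = 9.2010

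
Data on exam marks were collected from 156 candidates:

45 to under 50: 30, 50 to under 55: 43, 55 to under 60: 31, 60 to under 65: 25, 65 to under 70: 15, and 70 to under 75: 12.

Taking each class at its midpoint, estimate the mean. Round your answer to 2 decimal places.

Midpoints: 47.5, 52.5, 57.5, 62.5, 67.5, 72.5
Σfm = 30×47.5 + 43×52.5 + 31×57.5 + 25×62.5 + 15×67.5 + 12×72.5 = 8910
n = Σf = 156
Mean = 8910 / 156 = 57.1154

57.12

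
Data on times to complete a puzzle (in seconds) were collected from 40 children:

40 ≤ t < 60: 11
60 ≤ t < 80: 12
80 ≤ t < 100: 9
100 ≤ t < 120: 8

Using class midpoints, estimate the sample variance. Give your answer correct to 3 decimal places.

483.077

Midpoints: 50, 70, 90, 110
n = 40, Σfm = 3080, mean = 77.0000
Σfm² = 256000
Σf(m − x̄)² = Σfm² − (Σfm)²/n = 256000 − 3080²/40 = 18840.0000
Sample variance = 18840.0000 / 39 = 483.0769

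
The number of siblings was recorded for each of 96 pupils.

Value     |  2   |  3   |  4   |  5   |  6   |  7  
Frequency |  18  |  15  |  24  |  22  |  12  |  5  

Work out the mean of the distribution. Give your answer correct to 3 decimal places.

Values: 2, 3, 4, 5, 6, 7
Σfx = 18×2 + 15×3 + 24×4 + 22×5 + 12×6 + 5×7 = 394
n = Σf = 96
Mean = 394 / 96 = 4.1042

4.104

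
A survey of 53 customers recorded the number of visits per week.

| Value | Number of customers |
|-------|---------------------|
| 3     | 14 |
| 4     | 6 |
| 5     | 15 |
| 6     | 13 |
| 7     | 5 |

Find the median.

Cumulative frequencies: 14, 20, 35, 48, 53
n = 53, so the median is the value in position (n+1)/2 = 27.
Position 27 falls at value 5.

5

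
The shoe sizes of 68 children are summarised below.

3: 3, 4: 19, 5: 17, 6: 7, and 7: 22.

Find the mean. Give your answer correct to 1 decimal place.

5.4

Values: 3, 4, 5, 6, 7
Σfx = 3×3 + 19×4 + 17×5 + 7×6 + 22×7 = 366
n = Σf = 68
Mean = 366 / 68 = 5.3824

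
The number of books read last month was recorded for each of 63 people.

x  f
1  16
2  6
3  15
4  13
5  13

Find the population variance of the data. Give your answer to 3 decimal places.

Values: 1, 2, 3, 4, 5
n = 63, Σfx = 190, mean = 3.0159
Σfx² = 708
Σf(x − x̄)² = Σfx² − (Σfx)²/n = 708 − 190²/63 = 134.9841
Population variance = 134.9841 / 63 = 2.1426

2.143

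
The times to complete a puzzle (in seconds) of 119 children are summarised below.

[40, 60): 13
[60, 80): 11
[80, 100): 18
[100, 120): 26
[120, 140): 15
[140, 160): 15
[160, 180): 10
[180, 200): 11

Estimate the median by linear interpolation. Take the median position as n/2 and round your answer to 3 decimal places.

Cumulative frequencies: 13, 24, 42, 68, 83, 98, 108, 119
n = 119; position = n/2 = 59.5.
This falls in the class [100, 120): L = 100, F = 42, f = 26, h = 20.
Median ≈ 100 + ((59.5 − 42) / 26) × 20 = 113.4615

113.462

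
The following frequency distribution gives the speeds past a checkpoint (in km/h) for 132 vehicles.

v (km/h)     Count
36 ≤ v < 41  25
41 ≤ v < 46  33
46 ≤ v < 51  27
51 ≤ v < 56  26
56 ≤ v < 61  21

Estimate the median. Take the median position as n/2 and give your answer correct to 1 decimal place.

Cumulative frequencies: 25, 58, 85, 111, 132
n = 132; position = n/2 = 66.
This falls in the class 46 ≤ v < 51: L = 46, F = 58, f = 27, h = 5.
Median ≈ 46 + ((66 − 58) / 27) × 5 = 47.4815

47.5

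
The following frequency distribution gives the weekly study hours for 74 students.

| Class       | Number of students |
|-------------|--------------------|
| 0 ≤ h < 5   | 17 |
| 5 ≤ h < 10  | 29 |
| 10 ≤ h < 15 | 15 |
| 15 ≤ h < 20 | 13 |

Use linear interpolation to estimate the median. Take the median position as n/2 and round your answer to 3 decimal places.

Cumulative frequencies: 17, 46, 61, 74
n = 74; position = n/2 = 37.
This falls in the class 5 ≤ h < 10: L = 5, F = 17, f = 29, h = 5.
Median ≈ 5 + ((37 − 17) / 29) × 5 = 8.4483

8.448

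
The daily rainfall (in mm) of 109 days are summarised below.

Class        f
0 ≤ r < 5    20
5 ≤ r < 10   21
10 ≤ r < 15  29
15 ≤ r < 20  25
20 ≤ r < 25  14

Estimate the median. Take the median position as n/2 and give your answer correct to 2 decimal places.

12.33

Cumulative frequencies: 20, 41, 70, 95, 109
n = 109; position = n/2 = 54.5.
This falls in the class 10 ≤ r < 15: L = 10, F = 41, f = 29, h = 5.
Median ≈ 10 + ((54.5 − 41) / 29) × 5 = 12.3276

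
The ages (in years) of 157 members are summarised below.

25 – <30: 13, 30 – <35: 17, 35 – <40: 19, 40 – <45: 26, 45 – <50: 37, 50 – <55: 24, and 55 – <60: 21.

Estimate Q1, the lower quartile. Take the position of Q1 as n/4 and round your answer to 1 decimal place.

37.4

Cumulative frequencies: 13, 30, 49, 75, 112, 136, 157
n = 157; position = n/4 = 39.25.
This falls in the class 35 – <40: L = 35, F = 30, f = 19, h = 5.
Lower quartile ≈ 35 + ((39.25 − 30) / 19) × 5 = 37.4342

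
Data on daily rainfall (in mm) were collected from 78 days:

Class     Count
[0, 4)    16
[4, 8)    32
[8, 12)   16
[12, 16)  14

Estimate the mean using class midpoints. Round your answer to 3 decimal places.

7.436

Midpoints: 2, 6, 10, 14
Σfm = 16×2 + 32×6 + 16×10 + 14×14 = 580
n = Σf = 78
Mean = 580 / 78 = 7.4359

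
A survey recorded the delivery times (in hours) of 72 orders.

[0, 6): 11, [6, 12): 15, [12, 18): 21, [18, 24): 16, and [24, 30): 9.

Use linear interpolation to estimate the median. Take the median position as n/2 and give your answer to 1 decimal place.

Cumulative frequencies: 11, 26, 47, 63, 72
n = 72; position = n/2 = 36.
This falls in the class [12, 18): L = 12, F = 26, f = 21, h = 6.
Median ≈ 12 + ((36 − 26) / 21) × 6 = 14.8571

14.9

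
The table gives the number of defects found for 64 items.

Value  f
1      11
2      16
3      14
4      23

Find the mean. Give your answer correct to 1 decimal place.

2.8

Values: 1, 2, 3, 4
Σfx = 11×1 + 16×2 + 14×3 + 23×4 = 177
n = Σf = 64
Mean = 177 / 64 = 2.7656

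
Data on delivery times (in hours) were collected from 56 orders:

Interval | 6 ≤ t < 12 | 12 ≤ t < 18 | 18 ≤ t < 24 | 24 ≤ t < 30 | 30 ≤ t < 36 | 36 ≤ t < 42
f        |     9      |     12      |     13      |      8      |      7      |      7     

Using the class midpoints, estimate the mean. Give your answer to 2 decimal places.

Midpoints: 9, 15, 21, 27, 33, 39
Σfm = 9×9 + 12×15 + 13×21 + 8×27 + 7×33 + 7×39 = 1254
n = Σf = 56
Mean = 1254 / 56 = 22.3929

22.39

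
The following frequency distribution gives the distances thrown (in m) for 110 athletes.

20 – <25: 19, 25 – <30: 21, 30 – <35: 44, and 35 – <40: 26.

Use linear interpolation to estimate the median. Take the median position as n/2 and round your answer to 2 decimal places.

31.70

Cumulative frequencies: 19, 40, 84, 110
n = 110; position = n/2 = 55.
This falls in the class 30 – <35: L = 30, F = 40, f = 44, h = 5.
Median ≈ 30 + ((55 − 40) / 44) × 5 = 31.7045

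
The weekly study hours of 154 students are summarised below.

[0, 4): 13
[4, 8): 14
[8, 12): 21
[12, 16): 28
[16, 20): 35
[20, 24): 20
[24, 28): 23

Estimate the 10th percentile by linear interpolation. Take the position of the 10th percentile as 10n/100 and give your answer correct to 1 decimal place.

Cumulative frequencies: 13, 27, 48, 76, 111, 131, 154
n = 154; position = 10n/100 = 15.4.
This falls in the class [4, 8): L = 4, F = 13, f = 14, h = 4.
10th percentile ≈ 4 + ((15.4 − 13) / 14) × 4 = 4.6857

4.7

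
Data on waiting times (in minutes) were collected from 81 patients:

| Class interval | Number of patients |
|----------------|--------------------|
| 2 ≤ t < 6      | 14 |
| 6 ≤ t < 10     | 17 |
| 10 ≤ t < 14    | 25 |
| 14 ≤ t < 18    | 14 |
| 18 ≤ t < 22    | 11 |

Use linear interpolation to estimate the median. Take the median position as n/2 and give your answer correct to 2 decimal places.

11.52

Cumulative frequencies: 14, 31, 56, 70, 81
n = 81; position = n/2 = 40.5.
This falls in the class 10 ≤ t < 14: L = 10, F = 31, f = 25, h = 4.
Median ≈ 10 + ((40.5 − 31) / 25) × 4 = 11.5200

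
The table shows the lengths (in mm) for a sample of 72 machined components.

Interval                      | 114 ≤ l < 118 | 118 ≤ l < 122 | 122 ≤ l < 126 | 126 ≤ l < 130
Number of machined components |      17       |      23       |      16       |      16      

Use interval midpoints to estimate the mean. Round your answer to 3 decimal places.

Midpoints: 116, 120, 124, 128
Σfm = 17×116 + 23×120 + 16×124 + 16×128 = 8764
n = Σf = 72
Mean = 8764 / 72 = 121.7222

121.722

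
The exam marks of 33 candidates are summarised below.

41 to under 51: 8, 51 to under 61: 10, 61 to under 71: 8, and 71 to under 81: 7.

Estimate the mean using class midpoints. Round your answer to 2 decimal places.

Midpoints: 46, 56, 66, 76
Σfm = 8×46 + 10×56 + 8×66 + 7×76 = 1988
n = Σf = 33
Mean = 1988 / 33 = 60.2424

60.24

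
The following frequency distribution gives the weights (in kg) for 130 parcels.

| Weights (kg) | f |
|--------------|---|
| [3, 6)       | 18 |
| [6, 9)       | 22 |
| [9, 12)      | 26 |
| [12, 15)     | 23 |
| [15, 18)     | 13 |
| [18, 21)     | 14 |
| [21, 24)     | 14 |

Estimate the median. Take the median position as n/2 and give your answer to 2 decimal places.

11.88

Cumulative frequencies: 18, 40, 66, 89, 102, 116, 130
n = 130; position = n/2 = 65.
This falls in the class [9, 12): L = 9, F = 40, f = 26, h = 3.
Median ≈ 9 + ((65 − 40) / 26) × 3 = 11.8846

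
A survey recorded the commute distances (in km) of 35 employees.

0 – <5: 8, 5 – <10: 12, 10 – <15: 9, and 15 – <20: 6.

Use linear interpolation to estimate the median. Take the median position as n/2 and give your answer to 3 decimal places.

8.958

Cumulative frequencies: 8, 20, 29, 35
n = 35; position = n/2 = 17.5.
This falls in the class 5 – <10: L = 5, F = 8, f = 12, h = 5.
Median ≈ 5 + ((17.5 − 8) / 12) × 5 = 8.9583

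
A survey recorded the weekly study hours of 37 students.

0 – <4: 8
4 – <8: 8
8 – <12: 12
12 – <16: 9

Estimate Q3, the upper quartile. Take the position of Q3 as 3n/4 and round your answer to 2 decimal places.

Cumulative frequencies: 8, 16, 28, 37
n = 37; position = 3n/4 = 27.75.
This falls in the class 8 – <12: L = 8, F = 16, f = 12, h = 4.
Upper quartile ≈ 8 + ((27.75 − 16) / 12) × 4 = 11.9167

11.92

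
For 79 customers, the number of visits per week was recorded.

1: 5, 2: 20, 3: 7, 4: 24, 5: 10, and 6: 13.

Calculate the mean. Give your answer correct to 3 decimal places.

Values: 1, 2, 3, 4, 5, 6
Σfx = 5×1 + 20×2 + 7×3 + 24×4 + 10×5 + 13×6 = 290
n = Σf = 79
Mean = 290 / 79 = 3.6709

3.671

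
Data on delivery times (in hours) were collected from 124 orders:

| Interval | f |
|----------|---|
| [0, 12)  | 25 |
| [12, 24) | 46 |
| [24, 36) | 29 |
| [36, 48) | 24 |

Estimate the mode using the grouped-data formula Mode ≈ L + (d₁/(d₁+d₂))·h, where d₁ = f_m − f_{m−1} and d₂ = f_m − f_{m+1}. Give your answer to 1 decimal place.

Modal class: [12, 24) (highest frequency 46).
d₁ = 46 − 25 = 21, d₂ = 46 − 29 = 17
Mode ≈ 12 + (21/(21+17)) × 12 = 12 + 6.6316 = 18.6316

18.6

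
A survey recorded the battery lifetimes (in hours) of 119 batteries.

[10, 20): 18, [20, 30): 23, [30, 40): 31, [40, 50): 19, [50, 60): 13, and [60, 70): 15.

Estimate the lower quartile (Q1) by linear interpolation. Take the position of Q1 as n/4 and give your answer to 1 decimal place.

Cumulative frequencies: 18, 41, 72, 91, 104, 119
n = 119; position = n/4 = 29.75.
This falls in the class [20, 30): L = 20, F = 18, f = 23, h = 10.
Lower quartile ≈ 20 + ((29.75 − 18) / 23) × 10 = 25.1087

25.1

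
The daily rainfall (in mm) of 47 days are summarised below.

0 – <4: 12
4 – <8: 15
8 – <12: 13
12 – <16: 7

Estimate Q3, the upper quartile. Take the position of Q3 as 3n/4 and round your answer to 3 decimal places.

Cumulative frequencies: 12, 27, 40, 47
n = 47; position = 3n/4 = 35.25.
This falls in the class 8 – <12: L = 8, F = 27, f = 13, h = 4.
Upper quartile ≈ 8 + ((35.25 − 27) / 13) × 4 = 10.5385

10.538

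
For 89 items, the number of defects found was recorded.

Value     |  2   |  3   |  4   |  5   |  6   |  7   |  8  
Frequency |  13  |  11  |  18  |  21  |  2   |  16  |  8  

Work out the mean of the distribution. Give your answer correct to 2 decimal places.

Values: 2, 3, 4, 5, 6, 7, 8
Σfx = 13×2 + 11×3 + 18×4 + 21×5 + 2×6 + 16×7 + 8×8 = 424
n = Σf = 89
Mean = 424 / 89 = 4.7640

4.76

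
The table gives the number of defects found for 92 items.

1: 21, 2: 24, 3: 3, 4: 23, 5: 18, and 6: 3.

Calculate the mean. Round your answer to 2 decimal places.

3.02

Values: 1, 2, 3, 4, 5, 6
Σfx = 21×1 + 24×2 + 3×3 + 23×4 + 18×5 + 3×6 = 278
n = Σf = 92
Mean = 278 / 92 = 3.0217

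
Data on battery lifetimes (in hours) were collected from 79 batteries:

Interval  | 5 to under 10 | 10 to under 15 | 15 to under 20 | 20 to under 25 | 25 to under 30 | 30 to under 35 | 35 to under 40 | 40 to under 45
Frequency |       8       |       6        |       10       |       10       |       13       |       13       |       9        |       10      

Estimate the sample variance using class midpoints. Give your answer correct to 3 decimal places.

Midpoints: 7.5, 12.5, 17.5, 22.5, 27.5, 32.5, 37.5, 42.5
n = 79, Σfm = 2077.5, mean = 26.2975
Σfm² = 63793.75
Σf(m − x̄)² = Σfm² − (Σfm)²/n = 63793.75 − 2077.5²/79 = 9160.7595
Sample variance = 9160.7595 / 78 = 117.4456

117.446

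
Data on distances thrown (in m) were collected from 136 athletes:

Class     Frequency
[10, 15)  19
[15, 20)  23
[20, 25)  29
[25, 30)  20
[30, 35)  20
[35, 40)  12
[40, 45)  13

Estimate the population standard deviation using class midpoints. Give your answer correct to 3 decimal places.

Midpoints: 12.5, 17.5, 22.5, 27.5, 32.5, 37.5, 42.5
n = 136, Σfm = 3495, mean = 25.6985
Σfm² = 101300
Σf(m − x̄)² = Σfm² − (Σfm)²/n = 101300 − 3495²/136 = 11483.6397
Population variance = 11483.6397 / 136 = 84.4385
Standard deviation = √84.4385 = 9.1890

9.189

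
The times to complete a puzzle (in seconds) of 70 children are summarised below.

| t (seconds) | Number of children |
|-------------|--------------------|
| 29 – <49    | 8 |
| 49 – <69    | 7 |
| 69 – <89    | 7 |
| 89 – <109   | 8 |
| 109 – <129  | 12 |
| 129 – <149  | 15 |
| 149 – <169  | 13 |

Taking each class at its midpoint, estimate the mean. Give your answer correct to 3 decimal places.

Midpoints: 39, 59, 79, 99, 119, 139, 159
Σfm = 8×39 + 7×59 + 7×79 + 8×99 + 12×119 + 15×139 + 13×159 = 7650
n = Σf = 70
Mean = 7650 / 70 = 109.2857

109.286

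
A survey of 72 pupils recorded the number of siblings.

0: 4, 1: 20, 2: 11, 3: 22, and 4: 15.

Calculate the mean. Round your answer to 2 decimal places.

2.33

Values: 0, 1, 2, 3, 4
Σfx = 4×0 + 20×1 + 11×2 + 22×3 + 15×4 = 168
n = Σf = 72
Mean = 168 / 72 = 2.3333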